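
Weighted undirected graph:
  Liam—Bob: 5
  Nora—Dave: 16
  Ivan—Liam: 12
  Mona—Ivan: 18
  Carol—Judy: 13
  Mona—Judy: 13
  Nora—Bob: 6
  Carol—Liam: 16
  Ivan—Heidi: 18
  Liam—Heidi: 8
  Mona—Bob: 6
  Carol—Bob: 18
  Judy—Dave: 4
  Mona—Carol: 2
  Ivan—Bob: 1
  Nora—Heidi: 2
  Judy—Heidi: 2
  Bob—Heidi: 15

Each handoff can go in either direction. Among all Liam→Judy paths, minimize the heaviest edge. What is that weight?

6

Some routes from Liam to Judy:
Liam -> Bob -> Mona -> Carol -> Judy: max(5, 6, 2, 13) = 13
Liam -> Bob -> Nora -> Heidi -> Judy: max(5, 6, 2, 2) = 6
Liam -> Ivan -> Bob -> Mona -> Judy: max(12, 1, 6, 13) = 13
Liam -> Bob -> Mona -> Judy: max(5, 6, 13) = 13
Liam -> Ivan -> Bob -> Nora -> Heidi -> Judy: max(12, 1, 6, 2, 2) = 12
Liam -> Heidi -> Judy: max(8, 2) = 8
Best route has worst link 6.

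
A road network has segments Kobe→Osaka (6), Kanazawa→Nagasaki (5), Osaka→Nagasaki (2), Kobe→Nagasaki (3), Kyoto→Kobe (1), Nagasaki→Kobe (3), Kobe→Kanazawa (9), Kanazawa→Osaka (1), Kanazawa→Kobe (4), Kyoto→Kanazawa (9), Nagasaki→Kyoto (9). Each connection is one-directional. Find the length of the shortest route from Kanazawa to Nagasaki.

3

Paths from Kanazawa to Nagasaki:
Kanazawa - Kobe - Nagasaki: 4 + 3 = 7
Kanazawa - Kobe - Osaka - Nagasaki: 4 + 6 + 2 = 12
Kanazawa - Osaka - Nagasaki: 1 + 2 = 3
Kanazawa - Nagasaki: 5
Best route has total 3 mi.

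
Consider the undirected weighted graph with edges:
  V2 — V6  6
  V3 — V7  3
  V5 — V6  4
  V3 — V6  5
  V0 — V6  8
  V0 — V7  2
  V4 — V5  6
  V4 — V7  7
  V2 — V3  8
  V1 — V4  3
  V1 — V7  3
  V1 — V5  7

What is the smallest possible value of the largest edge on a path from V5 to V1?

5

A few of the V5→V1 routes:
V5 - V6 - V3 - V7 - V1: max(4, 5, 3, 3) = 5
V5 - V6 - V2 - V3 - V7 - V1: max(4, 6, 8, 3, 3) = 8
V5 - V4 - V1: max(6, 3) = 6
V5 - V6 - V3 - V7 - V4 - V1: max(4, 5, 3, 7, 3) = 7
V5 - V4 - V7 - V1: max(6, 7, 3) = 7
V5 - V1: max(7) = 7
The minimum achievable maximum is 5.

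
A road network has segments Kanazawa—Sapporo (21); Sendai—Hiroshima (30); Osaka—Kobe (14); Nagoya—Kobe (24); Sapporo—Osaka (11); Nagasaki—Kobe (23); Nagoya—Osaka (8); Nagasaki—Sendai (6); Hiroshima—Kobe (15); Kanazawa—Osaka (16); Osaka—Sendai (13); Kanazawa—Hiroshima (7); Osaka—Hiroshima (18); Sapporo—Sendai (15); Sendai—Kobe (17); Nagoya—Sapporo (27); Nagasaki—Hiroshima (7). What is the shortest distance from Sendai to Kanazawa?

Some routes from Sendai to Kanazawa:
Sendai -> Osaka -> Kanazawa: 13 + 16 = 29
Sendai -> Osaka -> Hiroshima -> Kanazawa: 13 + 18 + 7 = 38
Sendai -> Hiroshima -> Kanazawa: 30 + 7 = 37
Sendai -> Nagasaki -> Hiroshima -> Kanazawa: 6 + 7 + 7 = 20
Sendai -> Sapporo -> Kanazawa: 15 + 21 = 36
Sendai -> Kobe -> Hiroshima -> Kanazawa: 17 + 15 + 7 = 39
Shortest: 20 mi.

20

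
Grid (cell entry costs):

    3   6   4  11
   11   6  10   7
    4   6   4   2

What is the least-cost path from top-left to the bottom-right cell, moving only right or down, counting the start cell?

Take (0,0) -> (0,1) -> (1,1) -> (2,1) -> (2,2) -> (2,3) for a total of 3 + 6 + 6 + 6 + 4 + 2 = 27.
For comparison, the top-then-right route costs 33.

27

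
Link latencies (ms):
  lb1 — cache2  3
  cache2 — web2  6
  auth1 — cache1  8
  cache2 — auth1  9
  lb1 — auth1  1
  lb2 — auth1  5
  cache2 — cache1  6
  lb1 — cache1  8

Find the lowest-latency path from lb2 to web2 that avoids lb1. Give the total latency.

20

Candidate routes:
lb2 → auth1 → cache2 → web2: 5 + 9 + 6 = 20
lb2 → auth1 → cache1 → cache2 → web2: 5 + 8 + 6 + 6 = 25
Best route has total 20 ms.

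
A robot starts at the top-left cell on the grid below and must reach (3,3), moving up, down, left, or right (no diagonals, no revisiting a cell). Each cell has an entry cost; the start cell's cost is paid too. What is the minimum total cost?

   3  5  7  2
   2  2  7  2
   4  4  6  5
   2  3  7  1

22

One optimal route is (0,0) -> (1,0) -> (1,1) -> (1,2) -> (1,3) -> (2,3) -> (3,3).
Its cost is 3 + 2 + 2 + 7 + 2 + 5 + 1 = 22.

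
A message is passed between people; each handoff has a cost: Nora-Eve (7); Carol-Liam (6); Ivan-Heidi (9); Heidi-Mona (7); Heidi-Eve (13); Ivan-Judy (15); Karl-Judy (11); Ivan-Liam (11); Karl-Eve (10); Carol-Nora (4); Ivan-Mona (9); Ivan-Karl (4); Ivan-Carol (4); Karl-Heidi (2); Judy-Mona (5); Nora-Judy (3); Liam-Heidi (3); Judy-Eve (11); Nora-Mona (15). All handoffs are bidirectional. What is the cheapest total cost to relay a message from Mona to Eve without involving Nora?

16

Comparing a few candidate routes:
Mona -> Heidi -> Eve: 7 + 13 = 20
Mona -> Ivan -> Karl -> Heidi -> Eve: 9 + 4 + 2 + 13 = 28
Mona -> Ivan -> Karl -> Eve: 9 + 4 + 10 = 23
Mona -> Heidi -> Karl -> Eve: 7 + 2 + 10 = 19
Mona -> Judy -> Karl -> Eve: 5 + 11 + 10 = 26
Mona -> Judy -> Eve: 5 + 11 = 16
Shortest: 16.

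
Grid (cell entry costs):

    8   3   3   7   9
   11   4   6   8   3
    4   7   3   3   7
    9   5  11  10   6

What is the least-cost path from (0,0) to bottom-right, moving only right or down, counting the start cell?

39

Take r0c0 r0c1 r0c2 r1c2 r2c2 r2c3 r2c4 r3c4 for a total of 8 + 3 + 3 + 6 + 3 + 3 + 7 + 6 = 39.
For comparison, the top-then-right route costs 46.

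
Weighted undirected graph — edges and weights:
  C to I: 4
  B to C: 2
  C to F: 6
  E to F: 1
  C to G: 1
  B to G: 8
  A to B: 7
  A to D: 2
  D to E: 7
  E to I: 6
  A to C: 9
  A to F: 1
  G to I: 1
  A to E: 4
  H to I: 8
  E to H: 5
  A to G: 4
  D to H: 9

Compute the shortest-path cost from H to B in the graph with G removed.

14

Comparing a few candidate routes:
H -> I -> C -> B: 8 + 4 + 2 = 14
H -> E -> A -> B: 5 + 4 + 7 = 16
H -> E -> F -> A -> B: 5 + 1 + 1 + 7 = 14
H -> E -> F -> C -> B: 5 + 1 + 6 + 2 = 14
The minimum is 14.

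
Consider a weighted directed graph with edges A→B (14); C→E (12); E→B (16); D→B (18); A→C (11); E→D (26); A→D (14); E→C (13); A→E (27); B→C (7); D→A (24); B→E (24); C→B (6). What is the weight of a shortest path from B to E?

19

Paths from B to E:
B - E: 24
B - C - E: 7 + 12 = 19
Best route has total 19.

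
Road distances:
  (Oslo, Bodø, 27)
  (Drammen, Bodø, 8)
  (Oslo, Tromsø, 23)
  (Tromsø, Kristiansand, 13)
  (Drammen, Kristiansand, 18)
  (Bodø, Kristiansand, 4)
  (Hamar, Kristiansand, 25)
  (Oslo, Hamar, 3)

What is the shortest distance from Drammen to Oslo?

35

Checking several routes:
Drammen→Kristiansand→Bodø→Oslo: 18 + 4 + 27 = 49
Drammen→Bodø→Oslo: 8 + 27 = 35
Drammen→Kristiansand→Hamar→Oslo: 18 + 25 + 3 = 46
Drammen→Bodø→Kristiansand→Hamar→Oslo: 8 + 4 + 25 + 3 = 40
Drammen→Bodø→Kristiansand→Tromsø→Oslo: 8 + 4 + 13 + 23 = 48
Shortest: 35.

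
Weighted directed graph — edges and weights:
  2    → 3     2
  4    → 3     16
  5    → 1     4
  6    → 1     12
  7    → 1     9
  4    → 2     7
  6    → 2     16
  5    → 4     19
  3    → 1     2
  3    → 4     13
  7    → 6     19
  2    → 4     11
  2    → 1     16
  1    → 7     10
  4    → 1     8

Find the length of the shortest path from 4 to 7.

Candidate routes:
4 → 3 → 1 → 7: 16 + 2 + 10 = 28
4 → 2 → 3 → 1 → 7: 7 + 2 + 2 + 10 = 21
4 → 1 → 7: 8 + 10 = 18
4 → 2 → 1 → 7: 7 + 16 + 10 = 33
The minimum is 18.

18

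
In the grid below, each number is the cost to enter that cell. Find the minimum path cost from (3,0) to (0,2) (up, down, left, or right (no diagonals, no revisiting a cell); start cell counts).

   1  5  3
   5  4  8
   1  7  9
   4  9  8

19

Best path: (3,0)→(2,0)→(1,0)→(0,0)→(0,1)→(0,2)
Cost: 4 + 1 + 5 + 1 + 5 + 3 = 19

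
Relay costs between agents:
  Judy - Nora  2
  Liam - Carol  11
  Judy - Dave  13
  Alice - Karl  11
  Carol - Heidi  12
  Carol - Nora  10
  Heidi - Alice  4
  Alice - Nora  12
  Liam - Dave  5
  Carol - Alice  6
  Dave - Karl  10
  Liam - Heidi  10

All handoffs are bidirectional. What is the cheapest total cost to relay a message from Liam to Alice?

Some routes from Liam to Alice:
Liam - Dave - Karl - Alice: 5 + 10 + 11 = 26
Liam - Heidi - Alice: 10 + 4 = 14
Liam - Carol - Alice: 11 + 6 = 17
Shortest: 14.

14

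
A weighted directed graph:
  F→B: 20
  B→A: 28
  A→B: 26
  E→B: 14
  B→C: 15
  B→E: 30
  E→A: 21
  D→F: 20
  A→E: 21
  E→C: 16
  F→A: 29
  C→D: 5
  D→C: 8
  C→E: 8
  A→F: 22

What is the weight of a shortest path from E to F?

41

A few of the E→F routes:
E → C → D → F: 16 + 5 + 20 = 41
E → A → F: 21 + 22 = 43
E → B → C → D → F: 14 + 15 + 5 + 20 = 54
Best route has total 41.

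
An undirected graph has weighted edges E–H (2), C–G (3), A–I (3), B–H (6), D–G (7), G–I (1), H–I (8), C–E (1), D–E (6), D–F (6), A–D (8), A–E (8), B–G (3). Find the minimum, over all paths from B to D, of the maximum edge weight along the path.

Some routes from B to D:
B - H - E - D: max(6, 2, 6) = 6
B - H - E - C - G - I - A - D: max(6, 2, 1, 3, 1, 3, 8) = 8
B - G - C - E - D: max(3, 3, 1, 6) = 6
B - H - E - C - G - D: max(6, 2, 1, 3, 7) = 7
B - H - E - A - I - G - D: max(6, 2, 8, 3, 1, 7) = 8
B - G - D: max(3, 7) = 7
The minimum achievable maximum is 6.

6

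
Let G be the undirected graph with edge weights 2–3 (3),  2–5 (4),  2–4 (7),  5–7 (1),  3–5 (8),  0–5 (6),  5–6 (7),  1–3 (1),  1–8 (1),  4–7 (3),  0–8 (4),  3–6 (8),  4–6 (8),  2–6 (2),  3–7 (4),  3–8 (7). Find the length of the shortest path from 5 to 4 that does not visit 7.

11

Some routes from 5 to 4 avoiding 7:
5 → 6 → 2 → 4: 7 + 2 + 7 = 16
5 → 6 → 4: 7 + 8 = 15
5 → 2 → 6 → 4: 4 + 2 + 8 = 14
5 → 3 → 2 → 4: 8 + 3 + 7 = 18
5 → 3 → 2 → 6 → 4: 8 + 3 + 2 + 8 = 21
5 → 2 → 4: 4 + 7 = 11
The minimum is 11.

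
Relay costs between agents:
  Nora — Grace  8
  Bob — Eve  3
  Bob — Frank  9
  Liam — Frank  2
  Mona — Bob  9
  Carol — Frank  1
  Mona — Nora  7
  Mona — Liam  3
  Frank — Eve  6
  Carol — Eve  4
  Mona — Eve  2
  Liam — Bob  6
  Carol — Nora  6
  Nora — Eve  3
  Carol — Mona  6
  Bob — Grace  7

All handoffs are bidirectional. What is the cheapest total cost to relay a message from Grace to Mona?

12

A few of the Grace→Mona routes:
Grace→Nora→Eve→Mona: 8 + 3 + 2 = 13
Grace→Nora→Mona: 8 + 7 = 15
Grace→Bob→Eve→Mona: 7 + 3 + 2 = 12
Best route has total 12.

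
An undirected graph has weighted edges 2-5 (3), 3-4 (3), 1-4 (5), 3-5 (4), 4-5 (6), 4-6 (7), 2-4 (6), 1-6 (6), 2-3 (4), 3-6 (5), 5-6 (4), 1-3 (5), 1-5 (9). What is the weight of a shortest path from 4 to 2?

Some routes from 4 to 2:
4 → 3 → 2: 3 + 4 = 7
4 → 2: 6
4 → 5 → 2: 6 + 3 = 9
The minimum is 6.

6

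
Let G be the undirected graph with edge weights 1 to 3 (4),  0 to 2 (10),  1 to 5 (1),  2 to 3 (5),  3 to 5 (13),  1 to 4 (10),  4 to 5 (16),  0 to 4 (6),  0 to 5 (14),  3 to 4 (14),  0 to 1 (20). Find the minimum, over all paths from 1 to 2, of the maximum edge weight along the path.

Comparing a few candidate routes:
1 → 3 → 2: max(4, 5) = 5
1 → 4 → 0 → 2: max(10, 6, 10) = 10
1 → 5 → 3 → 2: max(1, 13, 5) = 13
The minimum achievable maximum is 5.

5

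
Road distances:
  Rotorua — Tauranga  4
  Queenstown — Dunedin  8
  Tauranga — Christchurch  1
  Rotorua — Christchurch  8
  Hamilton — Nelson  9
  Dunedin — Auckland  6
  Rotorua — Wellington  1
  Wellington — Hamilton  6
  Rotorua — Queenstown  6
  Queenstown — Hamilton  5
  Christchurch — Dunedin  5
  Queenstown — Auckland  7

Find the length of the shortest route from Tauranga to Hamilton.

A few of the Tauranga→Hamilton routes:
Tauranga-Christchurch-Dunedin-Queenstown-Hamilton: 1 + 5 + 8 + 5 = 19
Tauranga-Rotorua-Queenstown-Hamilton: 4 + 6 + 5 = 15
Tauranga-Christchurch-Rotorua-Queenstown-Hamilton: 1 + 8 + 6 + 5 = 20
Tauranga-Rotorua-Wellington-Hamilton: 4 + 1 + 6 = 11
Tauranga-Christchurch-Rotorua-Wellington-Hamilton: 1 + 8 + 1 + 6 = 16
Tauranga-Christchurch-Dunedin-Auckland-Queenstown-Hamilton: 1 + 5 + 6 + 7 + 5 = 24
Shortest: 11.

11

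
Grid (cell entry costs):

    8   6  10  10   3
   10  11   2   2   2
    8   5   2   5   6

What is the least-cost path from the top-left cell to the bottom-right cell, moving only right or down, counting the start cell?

Take (0,0) -> (0,1) -> (0,2) -> (1,2) -> (1,3) -> (1,4) -> (2,4) for a total of 8 + 6 + 10 + 2 + 2 + 2 + 6 = 36.
For comparison, the top-then-right route costs 45.

36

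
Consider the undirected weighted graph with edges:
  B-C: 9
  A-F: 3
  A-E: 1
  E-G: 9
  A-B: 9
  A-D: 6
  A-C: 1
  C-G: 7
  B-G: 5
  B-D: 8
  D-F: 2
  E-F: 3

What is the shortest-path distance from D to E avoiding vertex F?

Some routes from D to E avoiding F:
D -> A -> E: 6 + 1 = 7
D -> A -> C -> G -> E: 6 + 1 + 7 + 9 = 23
D -> B -> G -> E: 8 + 5 + 9 = 22
D -> B -> C -> A -> E: 8 + 9 + 1 + 1 = 19
D -> B -> G -> C -> A -> E: 8 + 5 + 7 + 1 + 1 = 22
D -> B -> A -> E: 8 + 9 + 1 = 18
Shortest: 7.

7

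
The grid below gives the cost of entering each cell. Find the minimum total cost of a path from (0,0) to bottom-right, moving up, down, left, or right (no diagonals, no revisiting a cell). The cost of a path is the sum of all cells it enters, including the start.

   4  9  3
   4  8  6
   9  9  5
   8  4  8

Cheapest: (0,0) (0,1) (0,2) (1,2) (2,2) (3,2)
  4 + 9 + 3 + 6 + 5 + 8 = 35

35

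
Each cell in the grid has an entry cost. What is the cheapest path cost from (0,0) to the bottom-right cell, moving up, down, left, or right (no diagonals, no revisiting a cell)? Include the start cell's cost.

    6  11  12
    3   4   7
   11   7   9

29

Path r0c0 → r1c0 → r1c1 → r1c2 → r2c2: 6 + 3 + 4 + 7 + 9 = 29.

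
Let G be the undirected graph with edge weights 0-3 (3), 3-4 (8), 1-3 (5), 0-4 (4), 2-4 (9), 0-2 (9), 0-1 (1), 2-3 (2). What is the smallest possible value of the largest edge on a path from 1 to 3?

Paths from 1 to 3:
1 - 0 - 4 - 2 - 3: max(1, 4, 9, 2) = 9
1 - 0 - 2 - 4 - 3: max(1, 9, 9, 8) = 9
1 - 0 - 4 - 3: max(1, 4, 8) = 8
1 - 3: max(5) = 5
1 - 0 - 2 - 3: max(1, 9, 2) = 9
1 - 0 - 3: max(1, 3) = 3
Best route has worst link 3.

3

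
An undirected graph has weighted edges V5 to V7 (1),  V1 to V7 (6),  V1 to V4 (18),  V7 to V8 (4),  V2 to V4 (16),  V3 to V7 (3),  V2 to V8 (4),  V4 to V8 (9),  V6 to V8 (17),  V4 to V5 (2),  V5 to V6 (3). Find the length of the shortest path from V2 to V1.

A few of the V2→V1 routes:
V2 -> V4 -> V5 -> V7 -> V1: 16 + 2 + 1 + 6 = 25
V2 -> V8 -> V7 -> V5 -> V4 -> V1: 4 + 4 + 1 + 2 + 18 = 29
V2 -> V8 -> V7 -> V1: 4 + 4 + 6 = 14
V2 -> V8 -> V4 -> V5 -> V7 -> V1: 4 + 9 + 2 + 1 + 6 = 22
V2 -> V8 -> V6 -> V5 -> V7 -> V1: 4 + 17 + 3 + 1 + 6 = 31
Best route has total 14.

14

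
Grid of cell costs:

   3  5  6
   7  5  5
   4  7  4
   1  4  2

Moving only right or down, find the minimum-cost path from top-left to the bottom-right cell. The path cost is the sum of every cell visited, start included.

21

One optimal route is [0,0] -> [1,0] -> [2,0] -> [3,0] -> [3,1] -> [3,2].
Its cost is 3 + 7 + 4 + 1 + 4 + 2 = 21.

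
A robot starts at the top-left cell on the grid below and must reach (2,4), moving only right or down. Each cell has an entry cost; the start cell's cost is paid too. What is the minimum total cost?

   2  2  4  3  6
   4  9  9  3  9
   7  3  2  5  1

One optimal route is (0,0) -> (0,1) -> (0,2) -> (0,3) -> (1,3) -> (2,3) -> (2,4).
Its cost is 2 + 2 + 4 + 3 + 3 + 5 + 1 = 20.
For comparison, the top-then-right route costs 27.

20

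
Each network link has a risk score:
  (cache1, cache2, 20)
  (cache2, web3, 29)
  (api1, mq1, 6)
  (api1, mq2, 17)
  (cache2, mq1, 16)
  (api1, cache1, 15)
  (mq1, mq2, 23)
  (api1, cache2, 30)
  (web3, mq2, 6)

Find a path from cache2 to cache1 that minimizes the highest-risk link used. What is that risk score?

Checking several routes:
cache2-mq1-mq2-api1-cache1: max(16, 23, 17, 15) = 23
cache2-mq1-api1-cache1: max(16, 6, 15) = 16
cache2-cache1: max(20) = 20
The minimum achievable maximum is 16.

16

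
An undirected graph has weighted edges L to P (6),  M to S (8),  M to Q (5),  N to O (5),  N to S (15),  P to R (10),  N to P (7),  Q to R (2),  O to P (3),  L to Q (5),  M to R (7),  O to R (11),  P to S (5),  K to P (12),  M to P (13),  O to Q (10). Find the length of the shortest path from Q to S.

13

Checking several routes:
Q - R - O - P - S: 2 + 11 + 3 + 5 = 21
Q - R - P - S: 2 + 10 + 5 = 17
Q - M - S: 5 + 8 = 13
Q - R - M - S: 2 + 7 + 8 = 17
Q - O - P - S: 10 + 3 + 5 = 18
Q - L - P - S: 5 + 6 + 5 = 16
The minimum is 13.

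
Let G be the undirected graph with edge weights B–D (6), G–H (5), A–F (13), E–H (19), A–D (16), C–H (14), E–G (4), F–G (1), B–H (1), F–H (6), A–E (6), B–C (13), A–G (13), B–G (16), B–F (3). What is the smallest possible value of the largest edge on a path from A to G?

Checking several routes:
A→E→G: max(6, 4) = 6
A→G: max(13) = 13
A→F→G: max(13, 1) = 13
A→F→B→H→G: max(13, 3, 1, 5) = 13
A→F→H→G: max(13, 6, 5) = 13
Best route has worst link 6.

6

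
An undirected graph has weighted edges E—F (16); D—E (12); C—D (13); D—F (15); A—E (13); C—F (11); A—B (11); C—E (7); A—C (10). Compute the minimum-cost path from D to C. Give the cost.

A few of the D→C routes:
D - C: 13
D - E - A - C: 12 + 13 + 10 = 35
D - F - C: 15 + 11 = 26
D - E - C: 12 + 7 = 19
Best route has total 13.

13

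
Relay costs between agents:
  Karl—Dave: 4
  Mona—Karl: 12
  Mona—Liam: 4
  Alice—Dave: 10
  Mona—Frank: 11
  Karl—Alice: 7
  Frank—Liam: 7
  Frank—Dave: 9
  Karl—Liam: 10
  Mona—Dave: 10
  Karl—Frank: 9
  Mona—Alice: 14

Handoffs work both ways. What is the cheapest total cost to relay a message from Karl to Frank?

9

Checking several routes:
Karl → Mona → Frank: 12 + 11 = 23
Karl → Dave → Frank: 4 + 9 = 13
Karl → Liam → Frank: 10 + 7 = 17
Karl → Frank: 9
Best route has total 9.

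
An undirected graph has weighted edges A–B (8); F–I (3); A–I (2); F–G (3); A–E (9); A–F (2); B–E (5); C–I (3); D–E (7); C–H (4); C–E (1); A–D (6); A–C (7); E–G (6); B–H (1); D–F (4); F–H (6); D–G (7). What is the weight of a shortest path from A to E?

Checking several routes:
A → E: 9
A → I → C → E: 2 + 3 + 1 = 6
A → F → I → C → E: 2 + 3 + 3 + 1 = 9
A → C → E: 7 + 1 = 8
The minimum is 6.

6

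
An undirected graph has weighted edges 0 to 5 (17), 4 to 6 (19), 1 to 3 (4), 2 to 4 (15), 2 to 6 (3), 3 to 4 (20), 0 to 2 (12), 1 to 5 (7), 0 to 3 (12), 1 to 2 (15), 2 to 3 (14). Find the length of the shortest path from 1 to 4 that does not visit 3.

Candidate routes:
1 -> 5 -> 0 -> 2 -> 6 -> 4: 7 + 17 + 12 + 3 + 19 = 58
1 -> 2 -> 6 -> 4: 15 + 3 + 19 = 37
1 -> 5 -> 0 -> 2 -> 4: 7 + 17 + 12 + 15 = 51
1 -> 2 -> 4: 15 + 15 = 30
Best route has total 30.

30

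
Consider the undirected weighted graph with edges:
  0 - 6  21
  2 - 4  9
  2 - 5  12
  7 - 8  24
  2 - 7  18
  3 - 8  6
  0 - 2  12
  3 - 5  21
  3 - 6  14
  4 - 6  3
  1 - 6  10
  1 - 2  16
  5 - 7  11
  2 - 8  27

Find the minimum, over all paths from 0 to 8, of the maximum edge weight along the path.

14

A few of the 0→8 routes:
0-2-4-6-3-8: max(12, 9, 3, 14, 6) = 14
0-2-1-6-3-8: max(12, 16, 10, 14, 6) = 16
0-6-3-8: max(21, 14, 6) = 21
The minimum achievable maximum is 14.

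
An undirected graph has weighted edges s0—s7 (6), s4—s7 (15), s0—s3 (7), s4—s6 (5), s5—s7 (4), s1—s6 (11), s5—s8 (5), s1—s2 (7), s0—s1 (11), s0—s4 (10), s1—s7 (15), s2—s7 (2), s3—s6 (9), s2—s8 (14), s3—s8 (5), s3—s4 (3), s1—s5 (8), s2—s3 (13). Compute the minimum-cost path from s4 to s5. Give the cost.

Some routes from s4 to s5:
s4→s7→s5: 15 + 4 = 19
s4→s3→s0→s7→s5: 3 + 7 + 6 + 4 = 20
s4→s3→s8→s5: 3 + 5 + 5 = 13
s4→s0→s7→s5: 10 + 6 + 4 = 20
Best route has total 13.

13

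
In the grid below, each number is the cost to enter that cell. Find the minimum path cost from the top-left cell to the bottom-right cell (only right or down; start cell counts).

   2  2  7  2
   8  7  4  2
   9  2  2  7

Path r0c0→r0c1→r0c2→r0c3→r1c3→r2c3: 2 + 2 + 7 + 2 + 2 + 7 = 22.

22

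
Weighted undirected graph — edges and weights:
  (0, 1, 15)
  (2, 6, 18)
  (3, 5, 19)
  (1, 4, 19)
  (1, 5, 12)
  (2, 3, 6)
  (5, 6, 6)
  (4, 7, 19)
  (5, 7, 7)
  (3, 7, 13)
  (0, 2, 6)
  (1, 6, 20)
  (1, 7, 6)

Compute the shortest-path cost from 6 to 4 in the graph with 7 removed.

37

Candidate routes:
6→2→3→5→1→4: 18 + 6 + 19 + 12 + 19 = 74
6→5→3→2→0→1→4: 6 + 19 + 6 + 6 + 15 + 19 = 71
6→2→0→1→4: 18 + 6 + 15 + 19 = 58
6→5→1→4: 6 + 12 + 19 = 37
6→1→4: 20 + 19 = 39
Best route has total 37.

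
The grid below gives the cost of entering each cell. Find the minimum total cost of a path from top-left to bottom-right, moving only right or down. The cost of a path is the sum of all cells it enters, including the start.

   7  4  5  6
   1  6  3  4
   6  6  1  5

One optimal route is r0c0→r1c0→r1c1→r1c2→r2c2→r2c3.
Its cost is 7 + 1 + 6 + 3 + 1 + 5 = 23.
(Top row then right column would cost 31.)

23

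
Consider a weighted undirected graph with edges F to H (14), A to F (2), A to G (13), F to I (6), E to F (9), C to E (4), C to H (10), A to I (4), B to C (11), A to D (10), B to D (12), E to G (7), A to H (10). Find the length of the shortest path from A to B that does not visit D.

Some routes from A to B avoiding D:
A -> H -> C -> B: 10 + 10 + 11 = 31
A -> F -> E -> C -> B: 2 + 9 + 4 + 11 = 26
A -> I -> F -> E -> C -> B: 4 + 6 + 9 + 4 + 11 = 34
The minimum is 26.

26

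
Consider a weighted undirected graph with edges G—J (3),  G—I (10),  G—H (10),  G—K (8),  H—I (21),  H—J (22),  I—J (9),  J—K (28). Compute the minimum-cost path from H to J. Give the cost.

13

Some routes from H to J:
H→G→J: 10 + 3 = 13
H→J: 22
H→G→I→J: 10 + 10 + 9 = 29
The minimum is 13.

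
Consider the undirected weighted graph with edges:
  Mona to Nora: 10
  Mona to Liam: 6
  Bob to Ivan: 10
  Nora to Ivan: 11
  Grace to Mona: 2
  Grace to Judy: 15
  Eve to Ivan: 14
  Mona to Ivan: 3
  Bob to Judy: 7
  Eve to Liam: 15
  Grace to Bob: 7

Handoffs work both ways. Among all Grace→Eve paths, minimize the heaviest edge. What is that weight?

14

A few of the Grace→Eve routes:
Grace -> Bob -> Ivan -> Mona -> Liam -> Eve: max(7, 10, 3, 6, 15) = 15
Grace -> Bob -> Ivan -> Eve: max(7, 10, 14) = 14
Grace -> Mona -> Ivan -> Eve: max(2, 3, 14) = 14
Grace -> Bob -> Ivan -> Nora -> Mona -> Liam -> Eve: max(7, 10, 11, 10, 6, 15) = 15
Grace -> Mona -> Nora -> Ivan -> Eve: max(2, 10, 11, 14) = 14
The minimum achievable maximum is 14.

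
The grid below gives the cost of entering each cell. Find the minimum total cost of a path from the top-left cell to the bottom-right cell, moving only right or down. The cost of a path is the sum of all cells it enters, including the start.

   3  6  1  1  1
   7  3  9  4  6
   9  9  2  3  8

26

Cheapest: r0c0→r0c1→r0c2→r0c3→r0c4→r1c4→r2c4
  3 + 6 + 1 + 1 + 1 + 6 + 8 = 26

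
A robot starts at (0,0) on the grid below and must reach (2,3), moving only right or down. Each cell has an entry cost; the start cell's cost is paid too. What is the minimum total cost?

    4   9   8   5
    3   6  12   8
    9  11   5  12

Path (0,0) (1,0) (1,1) (2,1) (2,2) (2,3): 4 + 3 + 6 + 11 + 5 + 12 = 41.

41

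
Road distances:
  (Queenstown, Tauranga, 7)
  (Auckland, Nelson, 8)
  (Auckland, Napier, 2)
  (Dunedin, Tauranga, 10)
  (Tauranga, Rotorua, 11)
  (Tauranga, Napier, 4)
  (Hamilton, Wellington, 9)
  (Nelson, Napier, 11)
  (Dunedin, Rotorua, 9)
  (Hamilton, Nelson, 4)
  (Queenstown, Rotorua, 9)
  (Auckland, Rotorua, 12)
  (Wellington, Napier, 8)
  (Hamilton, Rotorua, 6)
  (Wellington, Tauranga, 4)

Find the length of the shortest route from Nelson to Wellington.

Checking several routes:
Nelson-Hamilton-Wellington: 4 + 9 = 13
Nelson-Auckland-Napier-Wellington: 8 + 2 + 8 = 18
Nelson-Auckland-Napier-Tauranga-Wellington: 8 + 2 + 4 + 4 = 18
Shortest: 13.

13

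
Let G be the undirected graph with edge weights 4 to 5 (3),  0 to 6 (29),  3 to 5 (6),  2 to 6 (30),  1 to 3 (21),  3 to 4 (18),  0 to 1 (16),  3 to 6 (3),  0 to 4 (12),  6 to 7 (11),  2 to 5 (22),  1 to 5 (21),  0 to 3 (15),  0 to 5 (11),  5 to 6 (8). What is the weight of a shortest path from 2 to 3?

Some routes from 2 to 3:
2 -> 6 -> 3: 30 + 3 = 33
2 -> 5 -> 6 -> 3: 22 + 8 + 3 = 33
2 -> 5 -> 4 -> 3: 22 + 3 + 18 = 43
2 -> 5 -> 3: 22 + 6 = 28
2 -> 6 -> 5 -> 3: 30 + 8 + 6 = 44
The minimum is 28.

28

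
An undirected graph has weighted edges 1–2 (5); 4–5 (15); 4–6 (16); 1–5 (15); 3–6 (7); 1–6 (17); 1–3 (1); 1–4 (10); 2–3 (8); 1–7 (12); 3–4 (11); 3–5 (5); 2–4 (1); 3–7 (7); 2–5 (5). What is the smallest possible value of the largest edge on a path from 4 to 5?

Checking several routes:
4-2-3-5: max(1, 8, 5) = 8
4-1-2-3-5: max(10, 5, 8, 5) = 10
4-1-2-5: max(10, 5, 5) = 10
4-2-1-3-5: max(1, 5, 1, 5) = 5
4-2-5: max(1, 5) = 5
Smallest bottleneck: 5.

5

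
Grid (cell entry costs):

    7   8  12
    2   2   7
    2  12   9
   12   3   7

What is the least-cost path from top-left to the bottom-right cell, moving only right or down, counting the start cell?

33

Path (0,0)→(1,0)→(1,1)→(2,1)→(3,1)→(3,2): 7 + 2 + 2 + 12 + 3 + 7 = 33.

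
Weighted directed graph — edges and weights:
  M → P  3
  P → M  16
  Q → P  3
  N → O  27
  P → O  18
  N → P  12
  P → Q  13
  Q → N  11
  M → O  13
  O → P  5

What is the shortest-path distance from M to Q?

16

Paths from M to Q:
M - P - Q: 3 + 13 = 16
M - O - P - Q: 13 + 5 + 13 = 31
Shortest: 16.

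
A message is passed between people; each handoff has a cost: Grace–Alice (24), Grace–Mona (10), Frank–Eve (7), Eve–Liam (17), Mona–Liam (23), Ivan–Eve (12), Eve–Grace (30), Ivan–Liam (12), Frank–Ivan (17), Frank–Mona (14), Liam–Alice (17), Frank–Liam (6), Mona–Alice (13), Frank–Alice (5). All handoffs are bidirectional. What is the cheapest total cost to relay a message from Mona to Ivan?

Checking several routes:
Mona -> Frank -> Ivan: 14 + 17 = 31
Mona -> Frank -> Liam -> Ivan: 14 + 6 + 12 = 32
Mona -> Frank -> Eve -> Ivan: 14 + 7 + 12 = 33
Shortest: 31.

31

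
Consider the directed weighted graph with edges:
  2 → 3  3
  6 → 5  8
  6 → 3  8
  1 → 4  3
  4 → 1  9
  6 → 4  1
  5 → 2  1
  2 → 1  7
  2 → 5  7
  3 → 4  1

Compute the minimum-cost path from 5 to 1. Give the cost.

8

Paths from 5 to 1:
5-2-3-4-1: 1 + 3 + 1 + 9 = 14
5-2-1: 1 + 7 = 8
Best route has total 8.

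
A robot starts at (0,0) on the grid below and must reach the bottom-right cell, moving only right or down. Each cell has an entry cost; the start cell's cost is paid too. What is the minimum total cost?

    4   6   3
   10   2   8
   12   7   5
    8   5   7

31

Best path: [0,0] -> [0,1] -> [1,1] -> [2,1] -> [2,2] -> [3,2]
Cost: 4 + 6 + 2 + 7 + 5 + 7 = 31
(Top row then right column would cost 33.)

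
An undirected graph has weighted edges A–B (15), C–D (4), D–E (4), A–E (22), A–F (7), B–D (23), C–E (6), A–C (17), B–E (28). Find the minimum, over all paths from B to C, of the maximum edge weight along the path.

A few of the B→C routes:
B→A→E→C: max(15, 22, 6) = 22
B→D→E→C: max(23, 4, 6) = 23
B→A→C: max(15, 17) = 17
B→D→C: max(23, 4) = 23
B→A→E→D→C: max(15, 22, 4, 4) = 22
Smallest bottleneck: 17.

17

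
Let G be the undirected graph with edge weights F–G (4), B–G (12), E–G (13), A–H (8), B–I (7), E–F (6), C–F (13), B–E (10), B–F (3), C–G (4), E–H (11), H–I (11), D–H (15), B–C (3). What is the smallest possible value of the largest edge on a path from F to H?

Some routes from F to H:
F - B - I - H: max(3, 7, 11) = 11
F - B - E - H: max(3, 10, 11) = 11
F - G - C - B - I - H: max(4, 4, 3, 7, 11) = 11
F - G - C - B - E - H: max(4, 4, 3, 10, 11) = 11
F - E - H: max(6, 11) = 11
F - E - B - I - H: max(6, 10, 7, 11) = 11
Smallest bottleneck: 11.

11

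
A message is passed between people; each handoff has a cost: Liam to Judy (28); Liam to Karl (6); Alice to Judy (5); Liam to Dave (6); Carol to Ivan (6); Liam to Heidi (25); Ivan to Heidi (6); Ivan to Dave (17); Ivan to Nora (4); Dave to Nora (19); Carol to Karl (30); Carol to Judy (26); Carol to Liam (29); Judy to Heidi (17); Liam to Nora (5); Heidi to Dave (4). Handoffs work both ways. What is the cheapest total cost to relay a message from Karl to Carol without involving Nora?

Checking several routes:
Karl - Liam - Carol: 6 + 29 = 35
Karl - Carol: 30
Karl - Liam - Dave - Heidi - Ivan - Carol: 6 + 6 + 4 + 6 + 6 = 28
Karl - Liam - Dave - Ivan - Carol: 6 + 6 + 17 + 6 = 35
Karl - Liam - Heidi - Ivan - Carol: 6 + 25 + 6 + 6 = 43
Best route has total 28.

28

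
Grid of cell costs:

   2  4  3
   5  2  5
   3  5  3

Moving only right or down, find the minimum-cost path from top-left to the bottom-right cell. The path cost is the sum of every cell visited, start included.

Cheapest: [0,0] → [0,1] → [1,1] → [1,2] → [2,2]
  2 + 4 + 2 + 5 + 3 = 16
(Top row then right column would cost 17.)

16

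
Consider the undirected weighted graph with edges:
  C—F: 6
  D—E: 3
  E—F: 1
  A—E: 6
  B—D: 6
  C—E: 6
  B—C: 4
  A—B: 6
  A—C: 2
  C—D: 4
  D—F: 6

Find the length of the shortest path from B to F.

10

A few of the B→F routes:
B → C → D → E → F: 4 + 4 + 3 + 1 = 12
B → C → F: 4 + 6 = 10
B → D → F: 6 + 6 = 12
B → D → E → F: 6 + 3 + 1 = 10
B → C → E → F: 4 + 6 + 1 = 11
Shortest: 10.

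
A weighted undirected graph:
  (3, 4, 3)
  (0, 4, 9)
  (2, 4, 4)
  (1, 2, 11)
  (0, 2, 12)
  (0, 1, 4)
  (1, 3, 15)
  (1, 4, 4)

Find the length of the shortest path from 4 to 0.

Checking several routes:
4 → 1 → 2 → 0: 4 + 11 + 12 = 27
4 → 2 → 0: 4 + 12 = 16
4 → 3 → 1 → 0: 3 + 15 + 4 = 22
4 → 0: 9
4 → 2 → 1 → 0: 4 + 11 + 4 = 19
4 → 1 → 0: 4 + 4 = 8
The minimum is 8.

8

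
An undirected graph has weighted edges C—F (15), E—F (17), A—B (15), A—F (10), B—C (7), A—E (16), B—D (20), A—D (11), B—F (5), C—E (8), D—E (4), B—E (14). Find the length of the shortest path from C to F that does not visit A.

12

Checking several routes:
C → B → E → F: 7 + 14 + 17 = 38
C → E → D → B → F: 8 + 4 + 20 + 5 = 37
C → F: 15
C → E → F: 8 + 17 = 25
C → B → F: 7 + 5 = 12
C → E → B → F: 8 + 14 + 5 = 27
Shortest: 12.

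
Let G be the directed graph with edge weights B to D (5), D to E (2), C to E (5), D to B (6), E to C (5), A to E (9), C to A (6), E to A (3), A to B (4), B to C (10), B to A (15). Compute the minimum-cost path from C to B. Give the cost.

Paths from C to B:
C -> A -> B: 6 + 4 = 10
C -> E -> A -> B: 5 + 3 + 4 = 12
Best route has total 10.

10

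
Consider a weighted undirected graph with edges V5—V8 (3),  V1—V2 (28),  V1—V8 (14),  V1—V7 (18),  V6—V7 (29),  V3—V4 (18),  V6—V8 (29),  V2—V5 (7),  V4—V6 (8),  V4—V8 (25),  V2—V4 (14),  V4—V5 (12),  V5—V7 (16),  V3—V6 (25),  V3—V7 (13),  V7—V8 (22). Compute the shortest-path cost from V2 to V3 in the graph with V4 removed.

Some routes from V2 to V3 avoiding V4:
V2 -> V5 -> V8 -> V1 -> V7 -> V3: 7 + 3 + 14 + 18 + 13 = 55
V2 -> V5 -> V8 -> V7 -> V3: 7 + 3 + 22 + 13 = 45
V2 -> V1 -> V7 -> V3: 28 + 18 + 13 = 59
V2 -> V5 -> V7 -> V3: 7 + 16 + 13 = 36
The minimum is 36.

36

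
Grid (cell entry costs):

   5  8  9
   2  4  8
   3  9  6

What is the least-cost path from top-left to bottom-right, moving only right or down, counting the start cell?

25

Take r0c0→r1c0→r1c1→r1c2→r2c2 for a total of 5 + 2 + 4 + 8 + 6 = 25.
For comparison, the top-then-right route costs 36.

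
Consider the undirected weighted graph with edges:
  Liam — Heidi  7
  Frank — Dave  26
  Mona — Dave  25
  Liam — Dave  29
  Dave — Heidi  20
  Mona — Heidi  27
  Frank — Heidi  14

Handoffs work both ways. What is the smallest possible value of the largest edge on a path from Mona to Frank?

Checking several routes:
Mona → Heidi → Liam → Dave → Frank: max(27, 7, 29, 26) = 29
Mona → Dave → Heidi → Frank: max(25, 20, 14) = 25
Mona → Dave → Frank: max(25, 26) = 26
Mona → Heidi → Frank: max(27, 14) = 27
Mona → Heidi → Dave → Frank: max(27, 20, 26) = 27
Best route has worst link 25.

25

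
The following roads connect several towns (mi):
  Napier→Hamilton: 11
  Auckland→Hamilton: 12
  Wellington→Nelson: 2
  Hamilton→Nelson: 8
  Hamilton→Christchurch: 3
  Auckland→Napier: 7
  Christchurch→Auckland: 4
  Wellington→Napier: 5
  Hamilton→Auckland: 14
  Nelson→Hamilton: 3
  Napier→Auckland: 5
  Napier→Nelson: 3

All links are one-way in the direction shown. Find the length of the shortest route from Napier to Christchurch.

Routes from Napier to Christchurch:
Napier→Nelson→Hamilton→Christchurch: 3 + 3 + 3 = 9
Napier→Hamilton→Christchurch: 11 + 3 = 14
Napier→Auckland→Hamilton→Christchurch: 5 + 12 + 3 = 20
Best route has total 9 mi.

9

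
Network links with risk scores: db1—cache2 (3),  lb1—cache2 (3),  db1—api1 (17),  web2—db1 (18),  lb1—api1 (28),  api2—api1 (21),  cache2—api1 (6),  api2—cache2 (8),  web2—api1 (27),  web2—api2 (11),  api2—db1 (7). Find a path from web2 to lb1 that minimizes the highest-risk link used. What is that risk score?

11

A few of the web2→lb1 routes:
web2 - db1 - api1 - cache2 - lb1: max(18, 17, 6, 3) = 18
web2 - db1 - api2 - cache2 - lb1: max(18, 7, 8, 3) = 18
web2 - db1 - cache2 - lb1: max(18, 3, 3) = 18
web2 - api2 - cache2 - lb1: max(11, 8, 3) = 11
web2 - api2 - db1 - api1 - cache2 - lb1: max(11, 7, 17, 6, 3) = 17
web2 - api2 - db1 - cache2 - lb1: max(11, 7, 3, 3) = 11
Best route has worst link 11.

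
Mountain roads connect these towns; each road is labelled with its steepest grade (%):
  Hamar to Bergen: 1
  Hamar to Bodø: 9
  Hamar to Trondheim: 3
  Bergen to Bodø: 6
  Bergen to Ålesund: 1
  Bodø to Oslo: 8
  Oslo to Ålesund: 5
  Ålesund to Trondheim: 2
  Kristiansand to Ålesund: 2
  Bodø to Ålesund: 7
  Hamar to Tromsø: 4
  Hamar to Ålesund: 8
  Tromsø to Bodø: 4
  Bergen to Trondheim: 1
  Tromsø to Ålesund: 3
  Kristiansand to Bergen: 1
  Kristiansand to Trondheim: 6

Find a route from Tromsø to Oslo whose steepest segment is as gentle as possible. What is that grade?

Comparing a few candidate routes:
Tromsø -> Hamar -> Bergen -> Kristiansand -> Ålesund -> Oslo: max(4, 1, 1, 2, 5) = 5
Tromsø -> Ålesund -> Oslo: max(3, 5) = 5
Tromsø -> Hamar -> Bergen -> Trondheim -> Ålesund -> Oslo: max(4, 1, 1, 2, 5) = 5
The minimum achievable maximum is 5%.

5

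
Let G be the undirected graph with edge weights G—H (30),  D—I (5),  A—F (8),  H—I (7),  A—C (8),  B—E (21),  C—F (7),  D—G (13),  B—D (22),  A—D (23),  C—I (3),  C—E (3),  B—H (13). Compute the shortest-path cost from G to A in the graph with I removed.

A few of the G→A routes:
G → D → B → E → C → A: 13 + 22 + 21 + 3 + 8 = 67
G → D → A: 13 + 23 = 36
G → D → B → E → C → F → A: 13 + 22 + 21 + 3 + 7 + 8 = 74
Best route has total 36.

36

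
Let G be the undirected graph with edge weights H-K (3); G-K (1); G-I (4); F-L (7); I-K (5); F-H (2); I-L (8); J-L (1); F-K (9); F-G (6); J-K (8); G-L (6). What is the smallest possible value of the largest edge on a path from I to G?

4

Comparing a few candidate routes:
I→K→H→F→L→G: max(5, 3, 2, 7, 6) = 7
I→K→J→L→F→G: max(5, 8, 1, 7, 6) = 8
I→K→H→F→G: max(5, 3, 2, 6) = 6
I→K→G: max(5, 1) = 5
I→G: max(4) = 4
Best route has worst link 4.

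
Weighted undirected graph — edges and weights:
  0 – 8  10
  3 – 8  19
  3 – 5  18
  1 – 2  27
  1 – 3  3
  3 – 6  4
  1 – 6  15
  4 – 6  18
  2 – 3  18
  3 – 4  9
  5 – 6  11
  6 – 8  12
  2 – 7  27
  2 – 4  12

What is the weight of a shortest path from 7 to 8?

61

Comparing a few candidate routes:
7-2-4-3-6-8: 27 + 12 + 9 + 4 + 12 = 64
7-2-3-8: 27 + 18 + 19 = 64
7-2-4-3-8: 27 + 12 + 9 + 19 = 67
7-2-4-6-8: 27 + 12 + 18 + 12 = 69
7-2-1-3-6-8: 27 + 27 + 3 + 4 + 12 = 73
7-2-3-6-8: 27 + 18 + 4 + 12 = 61
The minimum is 61.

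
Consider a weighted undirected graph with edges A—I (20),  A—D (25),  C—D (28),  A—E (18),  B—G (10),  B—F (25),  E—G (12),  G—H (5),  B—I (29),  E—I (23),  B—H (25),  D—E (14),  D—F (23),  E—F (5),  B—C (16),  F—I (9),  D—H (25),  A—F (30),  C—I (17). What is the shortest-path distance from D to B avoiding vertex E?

40

Checking several routes:
D-F-B: 23 + 25 = 48
D-F-I-C-B: 23 + 9 + 17 + 16 = 65
D-H-G-B: 25 + 5 + 10 = 40
D-F-I-B: 23 + 9 + 29 = 61
D-H-B: 25 + 25 = 50
D-C-B: 28 + 16 = 44
The minimum is 40.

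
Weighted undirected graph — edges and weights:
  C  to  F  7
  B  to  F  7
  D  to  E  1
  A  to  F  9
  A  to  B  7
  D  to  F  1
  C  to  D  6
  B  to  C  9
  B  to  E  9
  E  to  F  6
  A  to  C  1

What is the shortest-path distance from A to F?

8

Some routes from A to F:
A - C - D - F: 1 + 6 + 1 = 8
A - F: 9
A - C - D - E - F: 1 + 6 + 1 + 6 = 14
A - B - F: 7 + 7 = 14
A - C - F: 1 + 7 = 8
A - C - B - F: 1 + 9 + 7 = 17
Shortest: 8.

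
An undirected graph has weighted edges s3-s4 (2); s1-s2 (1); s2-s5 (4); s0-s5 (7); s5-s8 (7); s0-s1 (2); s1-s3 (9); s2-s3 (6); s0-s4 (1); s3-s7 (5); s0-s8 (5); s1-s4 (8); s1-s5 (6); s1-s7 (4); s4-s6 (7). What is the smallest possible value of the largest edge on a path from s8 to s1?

5

Comparing a few candidate routes:
s8 → s0 → s4 → s3 → s2 → s1: max(5, 1, 2, 6, 1) = 6
s8 → s0 → s5 → s2 → s3 → s7 → s1: max(5, 7, 4, 6, 5, 4) = 7
s8 → s0 → s5 → s2 → s1: max(5, 7, 4, 1) = 7
s8 → s0 → s4 → s3 → s2 → s5 → s1: max(5, 1, 2, 6, 4, 6) = 6
s8 → s0 → s4 → s3 → s7 → s1: max(5, 1, 2, 5, 4) = 5
s8 → s0 → s1: max(5, 2) = 5
The minimum achievable maximum is 5.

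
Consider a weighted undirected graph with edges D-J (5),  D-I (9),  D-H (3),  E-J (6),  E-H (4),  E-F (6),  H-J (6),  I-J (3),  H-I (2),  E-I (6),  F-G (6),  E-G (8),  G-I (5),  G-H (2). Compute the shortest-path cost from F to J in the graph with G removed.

Checking several routes:
F→E→H→I→J: 6 + 4 + 2 + 3 = 15
F→E→H→J: 6 + 4 + 6 = 16
F→E→H→D→J: 6 + 4 + 3 + 5 = 18
F→E→J: 6 + 6 = 12
F→E→I→J: 6 + 6 + 3 = 15
Best route has total 12.

12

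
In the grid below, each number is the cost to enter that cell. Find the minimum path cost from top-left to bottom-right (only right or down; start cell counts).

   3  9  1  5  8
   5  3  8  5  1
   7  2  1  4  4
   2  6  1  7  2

Cheapest: (0,0) → (1,0) → (1,1) → (2,1) → (2,2) → (2,3) → (2,4) → (3,4)
  3 + 5 + 3 + 2 + 1 + 4 + 4 + 2 = 24
(Top row then right column would cost 33.)

24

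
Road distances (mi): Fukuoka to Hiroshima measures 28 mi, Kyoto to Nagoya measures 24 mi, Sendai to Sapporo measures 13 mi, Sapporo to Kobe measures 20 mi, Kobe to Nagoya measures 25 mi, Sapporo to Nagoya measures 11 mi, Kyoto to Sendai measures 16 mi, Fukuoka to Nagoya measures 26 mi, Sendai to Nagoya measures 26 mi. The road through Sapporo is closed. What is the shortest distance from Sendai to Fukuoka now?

52

Candidate routes:
Sendai → Nagoya → Fukuoka: 26 + 26 = 52
Sendai → Kyoto → Nagoya → Fukuoka: 16 + 24 + 26 = 66
The minimum is 52 mi.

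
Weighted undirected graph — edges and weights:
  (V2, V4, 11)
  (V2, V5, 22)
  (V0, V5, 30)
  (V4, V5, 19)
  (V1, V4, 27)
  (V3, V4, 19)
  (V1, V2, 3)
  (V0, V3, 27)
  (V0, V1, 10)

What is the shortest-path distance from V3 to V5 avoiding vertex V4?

57

Candidate routes:
V3→V0→V1→V2→V5: 27 + 10 + 3 + 22 = 62
V3→V0→V5: 27 + 30 = 57
Best route has total 57.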